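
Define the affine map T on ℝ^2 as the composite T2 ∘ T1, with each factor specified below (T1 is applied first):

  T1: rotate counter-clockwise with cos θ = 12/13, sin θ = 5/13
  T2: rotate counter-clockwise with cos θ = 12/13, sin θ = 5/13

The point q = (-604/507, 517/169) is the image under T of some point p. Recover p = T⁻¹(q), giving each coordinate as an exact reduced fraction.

p = (4/3, 3)

T1 = [12/13 -5/13 0; 5/13 12/13 0; 0 0 1]
T2·T1 = [119/169 -120/169 0; 120/169 119/169 0; 0 0 1]
det M = 1; M⁻¹ = [119/169 120/169 0; -120/169 119/169 0; 0 0 1]
M⁻¹ · (-604/507, 517/169)ᵀ = (4/3, 3)ᵀ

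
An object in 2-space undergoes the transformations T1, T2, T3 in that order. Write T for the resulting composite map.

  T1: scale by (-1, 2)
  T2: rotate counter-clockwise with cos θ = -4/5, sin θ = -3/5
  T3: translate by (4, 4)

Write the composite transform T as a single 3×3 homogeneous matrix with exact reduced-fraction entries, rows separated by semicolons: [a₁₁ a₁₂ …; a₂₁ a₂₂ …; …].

T = [4/5 6/5 4; 3/5 -8/5 4; 0 0 1]

T1 = [-1 0 0; 0 2 0; 0 0 1]
T2·T1 = [4/5 6/5 0; 3/5 -8/5 0; 0 0 1]
T3·…·T1 = [4/5 6/5 4; 3/5 -8/5 4; 0 0 1]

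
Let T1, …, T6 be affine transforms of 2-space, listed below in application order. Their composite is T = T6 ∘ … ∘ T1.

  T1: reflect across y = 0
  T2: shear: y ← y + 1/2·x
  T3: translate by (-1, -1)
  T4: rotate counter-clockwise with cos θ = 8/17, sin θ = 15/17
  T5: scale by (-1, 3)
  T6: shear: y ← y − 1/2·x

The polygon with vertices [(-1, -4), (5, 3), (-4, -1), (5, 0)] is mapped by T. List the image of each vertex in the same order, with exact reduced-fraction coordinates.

T1 reflect across y = 0: (-1, -4) → (-1, 4); (5, 3) → (5, -3); (-4, -1) → (-4, 1); (5, 0) → (5, 0)
T2 shear: y ← y + 1/2·x: (-1, 4) → (-1, 7/2); (5, -3) → (5, -1/2); (-4, 1) → (-4, -1); (5, 0) → (5, 5/2)
T3 translate by (-1, -1): (-1, 7/2) → (-2, 5/2); (5, -1/2) → (4, -3/2); (-4, -1) → (-5, -2); (5, 5/2) → (4, 3/2)
T4 rotate counter-clockwise with cos θ = 8/17, sin θ = 15/17: (-2, 5/2) → (-107/34, -10/17); (4, -3/2) → (109/34, 48/17); (-5, -2) → (-10/17, -91/17); (4, 3/2) → (19/34, 72/17)
T5 scale by (-1, 3): (-107/34, -10/17) → (107/34, -30/17); (109/34, 48/17) → (-109/34, 144/17); (-10/17, -91/17) → (10/17, -273/17); (19/34, 72/17) → (-19/34, 216/17)
T6 shear: y ← y − 1/2·x: (107/34, -30/17) → (107/34, -227/68); (-109/34, 144/17) → (-109/34, 685/68); (10/17, -273/17) → (10/17, -278/17); (-19/34, 216/17) → (-19/34, 883/68)

image vertices: (107/34, -227/68), (-109/34, 685/68), (10/17, -278/17), (-19/34, 883/68)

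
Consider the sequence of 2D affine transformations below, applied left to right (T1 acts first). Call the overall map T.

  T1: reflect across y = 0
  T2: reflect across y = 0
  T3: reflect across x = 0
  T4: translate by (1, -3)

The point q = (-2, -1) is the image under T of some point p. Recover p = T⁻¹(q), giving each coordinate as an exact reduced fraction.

p = (3, 2)

T1 = [1 0 0; 0 -1 0; 0 0 1]
T2·T1 = [1 0 0; 0 1 0; 0 0 1]
T3·…·T1 = [-1 0 0; 0 1 0; 0 0 1]
T4·…·T1 = [-1 0 1; 0 1 -3; 0 0 1]
det M = -1; M⁻¹ = [-1 0 1; 0 1 3; 0 0 1]
M⁻¹ · (-2, -1)ᵀ = (3, 2)ᵀ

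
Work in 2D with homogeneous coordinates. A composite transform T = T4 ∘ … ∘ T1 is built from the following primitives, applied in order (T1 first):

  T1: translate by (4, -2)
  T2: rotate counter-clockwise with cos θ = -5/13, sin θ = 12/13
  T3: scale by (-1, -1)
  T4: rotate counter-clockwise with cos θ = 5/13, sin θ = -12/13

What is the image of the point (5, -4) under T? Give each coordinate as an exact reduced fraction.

T1 translate by (4, -2): (5, -4) → (9, -6)
T2 rotate counter-clockwise with cos θ = -5/13, sin θ = 12/13: (9, -6) → (27/13, 138/13)
T3 scale by (-1, -1): (27/13, 138/13) → (-27/13, -138/13)
T4 rotate counter-clockwise with cos θ = 5/13, sin θ = -12/13: (-27/13, -138/13) → (-1791/169, -366/169)

T(p) = (-1791/169, -366/169)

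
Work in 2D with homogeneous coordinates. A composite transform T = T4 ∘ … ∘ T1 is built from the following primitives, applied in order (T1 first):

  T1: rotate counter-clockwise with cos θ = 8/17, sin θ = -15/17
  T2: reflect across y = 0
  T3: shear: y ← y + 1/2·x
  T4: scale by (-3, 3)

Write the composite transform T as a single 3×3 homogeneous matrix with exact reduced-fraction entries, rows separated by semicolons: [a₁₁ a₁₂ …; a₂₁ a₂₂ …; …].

T1 = [8/17 15/17 0; -15/17 8/17 0; 0 0 1]
T2·T1 = [8/17 15/17 0; 15/17 -8/17 0; 0 0 1]
T3·…·T1 = [8/17 15/17 0; 19/17 -1/34 0; 0 0 1]
T4·…·T1 = [-24/17 -45/17 0; 57/17 -3/34 0; 0 0 1]

T = [-24/17 -45/17 0; 57/17 -3/34 0; 0 0 1]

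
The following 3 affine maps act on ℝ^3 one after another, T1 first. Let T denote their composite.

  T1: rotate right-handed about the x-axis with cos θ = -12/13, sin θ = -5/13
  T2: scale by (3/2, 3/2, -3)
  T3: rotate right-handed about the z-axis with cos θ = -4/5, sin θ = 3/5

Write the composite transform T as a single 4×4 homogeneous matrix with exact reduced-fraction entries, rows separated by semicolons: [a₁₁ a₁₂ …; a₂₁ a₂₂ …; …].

T1 = [1 0 0 0; 0 -12/13 5/13 0; 0 -5/13 -12/13 0; 0 0 0 1]
T2·T1 = [3/2 0 0 0; 0 -18/13 15/26 0; 0 15/13 36/13 0; 0 0 0 1]
T3·…·T1 = [-6/5 54/65 -9/26 0; 9/10 72/65 -6/13 0; 0 15/13 36/13 0; 0 0 0 1]

T = [-6/5 54/65 -9/26 0; 9/10 72/65 -6/13 0; 0 15/13 36/13 0; 0 0 0 1]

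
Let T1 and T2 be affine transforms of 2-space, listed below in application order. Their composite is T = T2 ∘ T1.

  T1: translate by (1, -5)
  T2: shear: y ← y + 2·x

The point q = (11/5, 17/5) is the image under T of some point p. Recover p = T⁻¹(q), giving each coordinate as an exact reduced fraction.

p = (6/5, 4)

T1 = [1 0 1; 0 1 -5; 0 0 1]
T2·T1 = [1 0 1; 2 1 -3; 0 0 1]
det M = 1; M⁻¹ = [1 0 -1; -2 1 5; 0 0 1]
M⁻¹ · (11/5, 17/5)ᵀ = (6/5, 4)ᵀ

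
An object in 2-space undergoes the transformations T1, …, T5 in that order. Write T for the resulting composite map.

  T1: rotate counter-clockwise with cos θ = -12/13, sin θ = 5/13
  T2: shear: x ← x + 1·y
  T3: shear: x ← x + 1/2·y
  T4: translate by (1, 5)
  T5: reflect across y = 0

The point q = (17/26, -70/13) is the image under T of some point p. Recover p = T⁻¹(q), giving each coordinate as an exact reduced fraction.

p = (1, 0)

T1 = [-12/13 -5/13 0; 5/13 -12/13 0; 0 0 1]
T2·T1 = [-7/13 -17/13 0; 5/13 -12/13 0; 0 0 1]
T3·…·T1 = [-9/26 -23/13 0; 5/13 -12/13 0; 0 0 1]
T4·…·T1 = [-9/26 -23/13 1; 5/13 -12/13 5; 0 0 1]
T5·…·T1 = [-9/26 -23/13 1; -5/13 12/13 -5; 0 0 1]
det M = -1; M⁻¹ = [-12/13 -23/13 -103/13; -5/13 9/26 55/26; 0 0 1]
M⁻¹ · (17/26, -70/13)ᵀ = (1, 0)ᵀ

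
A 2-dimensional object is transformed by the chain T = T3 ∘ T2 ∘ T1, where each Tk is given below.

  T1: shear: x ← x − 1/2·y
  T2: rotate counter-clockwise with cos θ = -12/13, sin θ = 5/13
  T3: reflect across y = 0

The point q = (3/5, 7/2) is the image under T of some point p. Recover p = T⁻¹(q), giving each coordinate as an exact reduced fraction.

T1 = [1 -1/2 0; 0 1 0; 0 0 1]
T2·T1 = [-12/13 1/13 0; 5/13 -29/26 0; 0 0 1]
T3·…·T1 = [-12/13 1/13 0; -5/13 29/26 0; 0 0 1]
det M = -1; M⁻¹ = [-29/26 1/13 0; -5/13 12/13 0; 0 0 1]
M⁻¹ · (3/5, 7/2)ᵀ = (-2/5, 3)ᵀ

p = (-2/5, 3)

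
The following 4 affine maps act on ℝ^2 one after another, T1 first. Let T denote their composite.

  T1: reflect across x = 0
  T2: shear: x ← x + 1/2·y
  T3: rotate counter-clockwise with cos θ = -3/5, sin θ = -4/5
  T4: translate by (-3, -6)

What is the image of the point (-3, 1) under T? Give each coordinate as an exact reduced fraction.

T(p) = (-43/10, -47/5)

T1 reflect across x = 0: (-3, 1) → (3, 1)
T2 shear: x ← x + 1/2·y: (3, 1) → (7/2, 1)
T3 rotate counter-clockwise with cos θ = -3/5, sin θ = -4/5: (7/2, 1) → (-13/10, -17/5)
T4 translate by (-3, -6): (-13/10, -17/5) → (-43/10, -47/5)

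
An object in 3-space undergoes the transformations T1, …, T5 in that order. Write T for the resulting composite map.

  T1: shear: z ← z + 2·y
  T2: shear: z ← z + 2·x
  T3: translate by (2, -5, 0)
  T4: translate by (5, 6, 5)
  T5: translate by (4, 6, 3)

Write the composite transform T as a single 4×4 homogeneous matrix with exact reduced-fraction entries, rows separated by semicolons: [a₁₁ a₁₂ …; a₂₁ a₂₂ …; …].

T1 = [1 0 0 0; 0 1 0 0; 0 2 1 0; 0 0 0 1]
T2·T1 = [1 0 0 0; 0 1 0 0; 2 2 1 0; 0 0 0 1]
T3·…·T1 = [1 0 0 2; 0 1 0 -5; 2 2 1 0; 0 0 0 1]
T4·…·T1 = [1 0 0 7; 0 1 0 1; 2 2 1 5; 0 0 0 1]
T5·…·T1 = [1 0 0 11; 0 1 0 7; 2 2 1 8; 0 0 0 1]

T = [1 0 0 11; 0 1 0 7; 2 2 1 8; 0 0 0 1]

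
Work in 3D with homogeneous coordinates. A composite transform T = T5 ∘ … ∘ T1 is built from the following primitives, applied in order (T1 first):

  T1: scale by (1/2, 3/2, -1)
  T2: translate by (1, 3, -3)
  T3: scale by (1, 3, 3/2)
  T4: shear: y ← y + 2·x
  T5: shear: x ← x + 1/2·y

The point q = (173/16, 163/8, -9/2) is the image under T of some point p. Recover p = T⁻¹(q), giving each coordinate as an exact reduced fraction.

T1 = [1/2 0 0 0; 0 3/2 0 0; 0 0 -1 0; 0 0 0 1]
T2·T1 = [1/2 0 0 1; 0 3/2 0 3; 0 0 -1 -3; 0 0 0 1]
T3·…·T1 = [1/2 0 0 1; 0 9/2 0 9; 0 0 -3/2 -9/2; 0 0 0 1]
T4·…·T1 = [1/2 0 0 1; 1 9/2 0 11; 0 0 -3/2 -9/2; 0 0 0 1]
T5·…·T1 = [1 9/4 0 13/2; 1 9/2 0 11; 0 0 -3/2 -9/2; 0 0 0 1]
det M = -27/8; M⁻¹ = [2 -1 0 -2; -4/9 4/9 0 -2; 0 0 -2/3 -3; 0 0 0 1]
M⁻¹ · (173/16, 163/8, -9/2)ᵀ = (-3/4, 9/4, 0)ᵀ

p = (-3/4, 9/4, 0)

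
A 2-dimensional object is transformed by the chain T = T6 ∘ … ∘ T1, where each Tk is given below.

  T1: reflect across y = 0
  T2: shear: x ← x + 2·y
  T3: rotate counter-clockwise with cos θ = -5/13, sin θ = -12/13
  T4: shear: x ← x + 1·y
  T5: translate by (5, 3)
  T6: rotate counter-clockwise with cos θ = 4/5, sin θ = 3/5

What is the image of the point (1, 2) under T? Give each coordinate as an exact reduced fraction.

T(p) = (153/65, 646/65)

T1 reflect across y = 0: (1, 2) → (1, -2)
T2 shear: x ← x + 2·y: (1, -2) → (-3, -2)
T3 rotate counter-clockwise with cos θ = -5/13, sin θ = -12/13: (-3, -2) → (-9/13, 46/13)
T4 shear: x ← x + 1·y: (-9/13, 46/13) → (37/13, 46/13)
T5 translate by (5, 3): (37/13, 46/13) → (102/13, 85/13)
T6 rotate counter-clockwise with cos θ = 4/5, sin θ = 3/5: (102/13, 85/13) → (153/65, 646/65)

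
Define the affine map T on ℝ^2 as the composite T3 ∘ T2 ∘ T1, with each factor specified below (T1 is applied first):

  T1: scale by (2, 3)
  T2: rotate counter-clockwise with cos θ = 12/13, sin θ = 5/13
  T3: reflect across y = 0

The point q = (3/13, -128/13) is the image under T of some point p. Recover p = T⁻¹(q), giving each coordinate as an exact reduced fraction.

T1 = [2 0 0; 0 3 0; 0 0 1]
T2·T1 = [24/13 -15/13 0; 10/13 36/13 0; 0 0 1]
T3·…·T1 = [24/13 -15/13 0; -10/13 -36/13 0; 0 0 1]
det M = -6; M⁻¹ = [6/13 -5/26 0; -5/39 -4/13 0; 0 0 1]
M⁻¹ · (3/13, -128/13)ᵀ = (2, 3)ᵀ

p = (2, 3)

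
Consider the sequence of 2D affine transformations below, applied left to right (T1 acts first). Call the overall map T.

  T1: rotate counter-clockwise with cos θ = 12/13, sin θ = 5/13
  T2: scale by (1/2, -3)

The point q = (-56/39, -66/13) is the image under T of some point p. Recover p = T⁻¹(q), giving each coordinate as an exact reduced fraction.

T1 = [12/13 -5/13 0; 5/13 12/13 0; 0 0 1]
T2·T1 = [6/13 -5/26 0; -15/13 -36/13 0; 0 0 1]
det M = -3/2; M⁻¹ = [24/13 -5/39 0; -10/13 -4/13 0; 0 0 1]
M⁻¹ · (-56/39, -66/13)ᵀ = (-2, 8/3)ᵀ

p = (-2, 8/3)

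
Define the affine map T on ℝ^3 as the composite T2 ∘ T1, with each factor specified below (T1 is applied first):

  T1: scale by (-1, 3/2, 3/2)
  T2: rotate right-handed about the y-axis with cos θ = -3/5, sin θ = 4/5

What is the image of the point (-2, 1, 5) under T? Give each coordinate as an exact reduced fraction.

T(p) = (24/5, 3/2, -61/10)

T1 scale by (-1, 3/2, 3/2): (-2, 1, 5) → (2, 3/2, 15/2)
T2 rotate right-handed about the y-axis with cos θ = -3/5, sin θ = 4/5: (2, 3/2, 15/2) → (24/5, 3/2, -61/10)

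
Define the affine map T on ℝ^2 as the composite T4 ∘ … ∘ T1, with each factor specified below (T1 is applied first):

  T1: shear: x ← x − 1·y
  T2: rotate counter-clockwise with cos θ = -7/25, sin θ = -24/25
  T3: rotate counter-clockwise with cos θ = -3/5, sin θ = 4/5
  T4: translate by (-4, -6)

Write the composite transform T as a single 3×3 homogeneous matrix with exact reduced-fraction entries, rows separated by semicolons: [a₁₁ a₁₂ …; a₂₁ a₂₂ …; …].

T = [117/125 -161/125 -4; 44/125 73/125 -6; 0 0 1]

T1 = [1 -1 0; 0 1 0; 0 0 1]
T2·T1 = [-7/25 31/25 0; -24/25 17/25 0; 0 0 1]
T3·…·T1 = [117/125 -161/125 0; 44/125 73/125 0; 0 0 1]
T4·…·T1 = [117/125 -161/125 -4; 44/125 73/125 -6; 0 0 1]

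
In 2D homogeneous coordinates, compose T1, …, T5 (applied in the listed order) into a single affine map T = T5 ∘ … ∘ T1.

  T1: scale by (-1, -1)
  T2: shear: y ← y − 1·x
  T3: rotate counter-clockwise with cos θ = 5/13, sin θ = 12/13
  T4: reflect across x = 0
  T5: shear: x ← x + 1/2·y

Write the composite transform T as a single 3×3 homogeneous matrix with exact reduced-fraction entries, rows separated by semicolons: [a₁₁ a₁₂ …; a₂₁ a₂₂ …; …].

T1 = [-1 0 0; 0 -1 0; 0 0 1]
T2·T1 = [-1 0 0; 1 -1 0; 0 0 1]
T3·…·T1 = [-17/13 12/13 0; -7/13 -5/13 0; 0 0 1]
T4·…·T1 = [17/13 -12/13 0; -7/13 -5/13 0; 0 0 1]
T5·…·T1 = [27/26 -29/26 0; -7/13 -5/13 0; 0 0 1]

T = [27/26 -29/26 0; -7/13 -5/13 0; 0 0 1]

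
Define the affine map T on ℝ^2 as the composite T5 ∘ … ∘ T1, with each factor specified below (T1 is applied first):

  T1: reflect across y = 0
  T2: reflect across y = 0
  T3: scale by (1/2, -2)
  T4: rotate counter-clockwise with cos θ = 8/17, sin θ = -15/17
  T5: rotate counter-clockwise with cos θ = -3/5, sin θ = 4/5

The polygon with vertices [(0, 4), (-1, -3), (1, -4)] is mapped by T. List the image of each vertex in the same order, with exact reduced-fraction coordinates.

T1 reflect across y = 0: (0, 4) → (0, -4); (-1, -3) → (-1, 3); (1, -4) → (1, 4)
T2 reflect across y = 0: (0, -4) → (0, 4); (-1, 3) → (-1, -3); (1, 4) → (1, -4)
T3 scale by (1/2, -2): (0, 4) → (0, -8); (-1, -3) → (-1/2, 6); (1, -4) → (1/2, 8)
T4 rotate counter-clockwise with cos θ = 8/17, sin θ = -15/17: (0, -8) → (-120/17, -64/17); (-1/2, 6) → (86/17, 111/34); (1/2, 8) → (124/17, 113/34)
T5 rotate counter-clockwise with cos θ = -3/5, sin θ = 4/5: (-120/17, -64/17) → (616/85, -288/85); (86/17, 111/34) → (-96/17, 71/34); (124/17, 113/34) → (-598/85, 653/170)

image vertices: (616/85, -288/85), (-96/17, 71/34), (-598/85, 653/170)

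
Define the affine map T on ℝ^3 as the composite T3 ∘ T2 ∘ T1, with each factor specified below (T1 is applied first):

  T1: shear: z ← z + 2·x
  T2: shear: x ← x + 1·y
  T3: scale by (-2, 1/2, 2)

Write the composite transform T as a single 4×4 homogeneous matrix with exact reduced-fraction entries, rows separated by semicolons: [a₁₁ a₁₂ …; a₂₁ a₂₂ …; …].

T = [-2 -2 0 0; 0 1/2 0 0; 4 0 2 0; 0 0 0 1]

T1 = [1 0 0 0; 0 1 0 0; 2 0 1 0; 0 0 0 1]
T2·T1 = [1 1 0 0; 0 1 0 0; 2 0 1 0; 0 0 0 1]
T3·…·T1 = [-2 -2 0 0; 0 1/2 0 0; 4 0 2 0; 0 0 0 1]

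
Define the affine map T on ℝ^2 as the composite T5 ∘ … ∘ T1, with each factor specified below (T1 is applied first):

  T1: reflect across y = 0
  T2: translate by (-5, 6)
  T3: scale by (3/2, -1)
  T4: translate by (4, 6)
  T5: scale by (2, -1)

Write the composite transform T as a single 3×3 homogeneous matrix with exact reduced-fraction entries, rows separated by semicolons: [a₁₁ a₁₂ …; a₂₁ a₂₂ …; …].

T = [3 0 -7; 0 -1 0; 0 0 1]

T1 = [1 0 0; 0 -1 0; 0 0 1]
T2·T1 = [1 0 -5; 0 -1 6; 0 0 1]
T3·…·T1 = [3/2 0 -15/2; 0 1 -6; 0 0 1]
T4·…·T1 = [3/2 0 -7/2; 0 1 0; 0 0 1]
T5·…·T1 = [3 0 -7; 0 -1 0; 0 0 1]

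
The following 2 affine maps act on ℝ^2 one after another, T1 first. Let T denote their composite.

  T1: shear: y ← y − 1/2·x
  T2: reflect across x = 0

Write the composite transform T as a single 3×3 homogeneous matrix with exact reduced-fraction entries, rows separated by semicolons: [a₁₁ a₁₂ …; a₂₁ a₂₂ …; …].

T1 = [1 0 0; -1/2 1 0; 0 0 1]
T2·T1 = [-1 0 0; -1/2 1 0; 0 0 1]

T = [-1 0 0; -1/2 1 0; 0 0 1]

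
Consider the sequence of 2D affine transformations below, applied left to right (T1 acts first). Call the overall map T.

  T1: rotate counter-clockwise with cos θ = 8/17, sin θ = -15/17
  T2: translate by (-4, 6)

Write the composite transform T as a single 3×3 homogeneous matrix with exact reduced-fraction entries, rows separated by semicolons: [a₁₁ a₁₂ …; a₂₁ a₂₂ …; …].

T = [8/17 15/17 -4; -15/17 8/17 6; 0 0 1]

T1 = [8/17 15/17 0; -15/17 8/17 0; 0 0 1]
T2·T1 = [8/17 15/17 -4; -15/17 8/17 6; 0 0 1]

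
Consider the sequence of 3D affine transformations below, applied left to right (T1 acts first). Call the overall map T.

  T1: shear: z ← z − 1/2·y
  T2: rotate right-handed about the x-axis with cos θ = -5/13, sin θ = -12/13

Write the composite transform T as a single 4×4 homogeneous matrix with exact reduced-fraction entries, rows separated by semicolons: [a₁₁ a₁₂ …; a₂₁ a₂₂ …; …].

T1 = [1 0 0 0; 0 1 0 0; 0 -1/2 1 0; 0 0 0 1]
T2·T1 = [1 0 0 0; 0 -11/13 12/13 0; 0 -19/26 -5/13 0; 0 0 0 1]

T = [1 0 0 0; 0 -11/13 12/13 0; 0 -19/26 -5/13 0; 0 0 0 1]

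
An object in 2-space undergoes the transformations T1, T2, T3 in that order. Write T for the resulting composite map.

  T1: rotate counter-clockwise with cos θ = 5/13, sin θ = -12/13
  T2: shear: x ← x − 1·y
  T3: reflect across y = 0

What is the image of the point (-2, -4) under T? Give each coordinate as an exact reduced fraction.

T(p) = (-62/13, -4/13)

T1 rotate counter-clockwise with cos θ = 5/13, sin θ = -12/13: (-2, -4) → (-58/13, 4/13)
T2 shear: x ← x − 1·y: (-58/13, 4/13) → (-62/13, 4/13)
T3 reflect across y = 0: (-62/13, 4/13) → (-62/13, -4/13)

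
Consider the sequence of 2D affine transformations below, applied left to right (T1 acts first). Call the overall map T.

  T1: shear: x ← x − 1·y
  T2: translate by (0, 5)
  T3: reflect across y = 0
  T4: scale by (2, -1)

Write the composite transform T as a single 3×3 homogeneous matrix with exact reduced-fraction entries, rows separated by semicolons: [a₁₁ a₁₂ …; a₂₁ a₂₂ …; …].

T = [2 -2 0; 0 1 5; 0 0 1]

T1 = [1 -1 0; 0 1 0; 0 0 1]
T2·T1 = [1 -1 0; 0 1 5; 0 0 1]
T3·…·T1 = [1 -1 0; 0 -1 -5; 0 0 1]
T4·…·T1 = [2 -2 0; 0 1 5; 0 0 1]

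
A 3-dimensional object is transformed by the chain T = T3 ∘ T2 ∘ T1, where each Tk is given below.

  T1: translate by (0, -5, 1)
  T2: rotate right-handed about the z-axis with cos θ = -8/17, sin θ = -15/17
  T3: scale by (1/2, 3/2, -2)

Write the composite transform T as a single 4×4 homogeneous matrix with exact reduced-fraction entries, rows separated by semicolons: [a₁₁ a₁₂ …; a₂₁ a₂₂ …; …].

T = [-4/17 15/34 0 -75/34; -45/34 -12/17 0 60/17; 0 0 -2 -2; 0 0 0 1]

T1 = [1 0 0 0; 0 1 0 -5; 0 0 1 1; 0 0 0 1]
T2·T1 = [-8/17 15/17 0 -75/17; -15/17 -8/17 0 40/17; 0 0 1 1; 0 0 0 1]
T3·…·T1 = [-4/17 15/34 0 -75/34; -45/34 -12/17 0 60/17; 0 0 -2 -2; 0 0 0 1]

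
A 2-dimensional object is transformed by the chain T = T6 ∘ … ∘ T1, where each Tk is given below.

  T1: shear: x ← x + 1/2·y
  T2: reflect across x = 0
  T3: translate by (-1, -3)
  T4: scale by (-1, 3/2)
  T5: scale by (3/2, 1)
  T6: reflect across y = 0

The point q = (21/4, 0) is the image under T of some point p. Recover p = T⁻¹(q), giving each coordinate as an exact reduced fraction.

T1 = [1 1/2 0; 0 1 0; 0 0 1]
T2·T1 = [-1 -1/2 0; 0 1 0; 0 0 1]
T3·…·T1 = [-1 -1/2 -1; 0 1 -3; 0 0 1]
T4·…·T1 = [1 1/2 1; 0 3/2 -9/2; 0 0 1]
T5·…·T1 = [3/2 3/4 3/2; 0 3/2 -9/2; 0 0 1]
T6·…·T1 = [3/2 3/4 3/2; 0 -3/2 9/2; 0 0 1]
det M = -9/4; M⁻¹ = [2/3 1/3 -5/2; 0 -2/3 3; 0 0 1]
M⁻¹ · (21/4, 0)ᵀ = (1, 3)ᵀ

p = (1, 3)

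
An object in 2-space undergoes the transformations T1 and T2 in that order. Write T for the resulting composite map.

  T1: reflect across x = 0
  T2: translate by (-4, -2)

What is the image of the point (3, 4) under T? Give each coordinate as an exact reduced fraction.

T(p) = (-7, 2)

T1 reflect across x = 0: (3, 4) → (-3, 4)
T2 translate by (-4, -2): (-3, 4) → (-7, 2)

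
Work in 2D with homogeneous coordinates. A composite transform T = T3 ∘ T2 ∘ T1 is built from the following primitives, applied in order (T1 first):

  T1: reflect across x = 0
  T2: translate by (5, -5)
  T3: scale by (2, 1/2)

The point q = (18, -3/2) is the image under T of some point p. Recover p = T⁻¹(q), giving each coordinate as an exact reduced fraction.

T1 = [-1 0 0; 0 1 0; 0 0 1]
T2·T1 = [-1 0 5; 0 1 -5; 0 0 1]
T3·…·T1 = [-2 0 10; 0 1/2 -5/2; 0 0 1]
det M = -1; M⁻¹ = [-1/2 0 5; 0 2 5; 0 0 1]
M⁻¹ · (18, -3/2)ᵀ = (-4, 2)ᵀ

p = (-4, 2)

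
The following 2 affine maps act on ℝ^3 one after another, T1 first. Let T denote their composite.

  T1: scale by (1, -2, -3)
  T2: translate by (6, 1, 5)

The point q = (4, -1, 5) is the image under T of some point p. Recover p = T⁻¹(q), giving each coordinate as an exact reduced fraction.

p = (-2, 1, 0)

T1 = [1 0 0 0; 0 -2 0 0; 0 0 -3 0; 0 0 0 1]
T2·T1 = [1 0 0 6; 0 -2 0 1; 0 0 -3 5; 0 0 0 1]
det M = 6; M⁻¹ = [1 0 0 -6; 0 -1/2 0 1/2; 0 0 -1/3 5/3; 0 0 0 1]
M⁻¹ · (4, -1, 5)ᵀ = (-2, 1, 0)ᵀ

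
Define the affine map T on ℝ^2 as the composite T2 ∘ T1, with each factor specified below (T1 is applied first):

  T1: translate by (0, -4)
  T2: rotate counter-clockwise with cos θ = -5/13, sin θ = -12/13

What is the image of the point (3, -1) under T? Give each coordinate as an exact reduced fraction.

T1 translate by (0, -4): (3, -1) → (3, -5)
T2 rotate counter-clockwise with cos θ = -5/13, sin θ = -12/13: (3, -5) → (-75/13, -11/13)

T(p) = (-75/13, -11/13)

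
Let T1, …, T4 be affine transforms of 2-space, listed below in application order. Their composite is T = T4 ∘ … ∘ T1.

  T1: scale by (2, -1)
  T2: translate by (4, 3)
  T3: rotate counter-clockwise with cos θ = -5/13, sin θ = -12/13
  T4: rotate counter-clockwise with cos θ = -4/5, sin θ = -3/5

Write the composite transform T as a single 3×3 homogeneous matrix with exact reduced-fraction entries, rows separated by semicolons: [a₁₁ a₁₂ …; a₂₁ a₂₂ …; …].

T1 = [2 0 0; 0 -1 0; 0 0 1]
T2·T1 = [2 0 4; 0 -1 3; 0 0 1]
T3·…·T1 = [-10/13 -12/13 16/13; -24/13 5/13 -63/13; 0 0 1]
T4·…·T1 = [-32/65 63/65 -253/65; 126/65 16/65 204/65; 0 0 1]

T = [-32/65 63/65 -253/65; 126/65 16/65 204/65; 0 0 1]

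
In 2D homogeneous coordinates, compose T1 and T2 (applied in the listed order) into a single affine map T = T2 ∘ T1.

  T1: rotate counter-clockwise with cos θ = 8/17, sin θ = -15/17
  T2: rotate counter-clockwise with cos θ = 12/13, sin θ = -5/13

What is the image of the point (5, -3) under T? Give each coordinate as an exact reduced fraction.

T(p) = (-555/221, -1163/221)

T1 rotate counter-clockwise with cos θ = 8/17, sin θ = -15/17: (5, -3) → (-5/17, -99/17)
T2 rotate counter-clockwise with cos θ = 12/13, sin θ = -5/13: (-5/17, -99/17) → (-555/221, -1163/221)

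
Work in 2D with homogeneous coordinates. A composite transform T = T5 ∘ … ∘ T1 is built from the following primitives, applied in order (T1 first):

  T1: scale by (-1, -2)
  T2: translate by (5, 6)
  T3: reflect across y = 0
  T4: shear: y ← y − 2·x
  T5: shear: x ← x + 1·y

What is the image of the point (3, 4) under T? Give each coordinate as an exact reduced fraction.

T1 scale by (-1, -2): (3, 4) → (-3, -8)
T2 translate by (5, 6): (-3, -8) → (2, -2)
T3 reflect across y = 0: (2, -2) → (2, 2)
T4 shear: y ← y − 2·x: (2, 2) → (2, -2)
T5 shear: x ← x + 1·y: (2, -2) → (0, -2)

T(p) = (0, -2)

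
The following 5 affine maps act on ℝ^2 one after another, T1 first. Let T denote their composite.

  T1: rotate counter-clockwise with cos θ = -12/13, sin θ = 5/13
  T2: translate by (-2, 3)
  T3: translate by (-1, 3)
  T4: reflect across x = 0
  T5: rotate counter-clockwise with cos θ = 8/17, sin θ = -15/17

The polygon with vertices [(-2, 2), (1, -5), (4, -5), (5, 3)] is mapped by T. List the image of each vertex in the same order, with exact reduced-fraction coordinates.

image vertices: (860/221, -23/221), (181/17, 58/17), (2866/221, 334/221), (1917/221, -1174/221)

T1 rotate counter-clockwise with cos θ = -12/13, sin θ = 5/13: (-2, 2) → (14/13, -34/13); (1, -5) → (1, 5); (4, -5) → (-23/13, 80/13); (5, 3) → (-75/13, -11/13)
T2 translate by (-2, 3): (14/13, -34/13) → (-12/13, 5/13); (1, 5) → (-1, 8); (-23/13, 80/13) → (-49/13, 119/13); (-75/13, -11/13) → (-101/13, 28/13)
T3 translate by (-1, 3): (-12/13, 5/13) → (-25/13, 44/13); (-1, 8) → (-2, 11); (-49/13, 119/13) → (-62/13, 158/13); (-101/13, 28/13) → (-114/13, 67/13)
T4 reflect across x = 0: (-25/13, 44/13) → (25/13, 44/13); (-2, 11) → (2, 11); (-62/13, 158/13) → (62/13, 158/13); (-114/13, 67/13) → (114/13, 67/13)
T5 rotate counter-clockwise with cos θ = 8/17, sin θ = -15/17: (25/13, 44/13) → (860/221, -23/221); (2, 11) → (181/17, 58/17); (62/13, 158/13) → (2866/221, 334/221); (114/13, 67/13) → (1917/221, -1174/221)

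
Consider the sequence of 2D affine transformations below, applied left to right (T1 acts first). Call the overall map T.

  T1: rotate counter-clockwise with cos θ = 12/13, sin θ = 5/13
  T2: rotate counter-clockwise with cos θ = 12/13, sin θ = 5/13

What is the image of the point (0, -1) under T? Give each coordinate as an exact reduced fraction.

T1 rotate counter-clockwise with cos θ = 12/13, sin θ = 5/13: (0, -1) → (5/13, -12/13)
T2 rotate counter-clockwise with cos θ = 12/13, sin θ = 5/13: (5/13, -12/13) → (120/169, -119/169)

T(p) = (120/169, -119/169)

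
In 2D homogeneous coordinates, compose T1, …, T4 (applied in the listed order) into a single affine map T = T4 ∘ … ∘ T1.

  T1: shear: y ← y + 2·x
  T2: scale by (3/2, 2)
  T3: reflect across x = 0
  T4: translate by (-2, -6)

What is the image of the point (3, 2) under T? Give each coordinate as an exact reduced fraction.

T1 shear: y ← y + 2·x: (3, 2) → (3, 8)
T2 scale by (3/2, 2): (3, 8) → (9/2, 16)
T3 reflect across x = 0: (9/2, 16) → (-9/2, 16)
T4 translate by (-2, -6): (-9/2, 16) → (-13/2, 10)

T(p) = (-13/2, 10)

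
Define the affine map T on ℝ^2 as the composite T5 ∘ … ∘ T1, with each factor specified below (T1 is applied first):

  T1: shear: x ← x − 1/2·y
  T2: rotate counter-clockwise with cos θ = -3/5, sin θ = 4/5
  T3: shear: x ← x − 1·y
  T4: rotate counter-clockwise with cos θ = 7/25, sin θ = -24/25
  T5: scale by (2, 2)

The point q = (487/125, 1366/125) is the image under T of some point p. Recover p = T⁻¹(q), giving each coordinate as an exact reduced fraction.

p = (3, -1)

T1 = [1 -1/2 0; 0 1 0; 0 0 1]
T2·T1 = [-3/5 -1/2 0; 4/5 -1 0; 0 0 1]
T3·…·T1 = [-7/5 1/2 0; 4/5 -1 0; 0 0 1]
T4·…·T1 = [47/125 -41/50 0; 196/125 -19/25 0; 0 0 1]
T5·…·T1 = [94/125 -41/25 0; 392/125 -38/25 0; 0 0 1]
det M = 4; M⁻¹ = [-19/50 41/100 0; -98/125 47/250 0; 0 0 1]
M⁻¹ · (487/125, 1366/125)ᵀ = (3, -1)ᵀ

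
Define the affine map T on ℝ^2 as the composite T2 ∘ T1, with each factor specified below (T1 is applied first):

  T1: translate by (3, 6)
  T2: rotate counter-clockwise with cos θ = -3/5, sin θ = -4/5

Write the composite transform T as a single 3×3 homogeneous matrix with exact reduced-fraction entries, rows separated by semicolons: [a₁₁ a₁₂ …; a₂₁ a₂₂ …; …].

T = [-3/5 4/5 3; -4/5 -3/5 -6; 0 0 1]

T1 = [1 0 3; 0 1 6; 0 0 1]
T2·T1 = [-3/5 4/5 3; -4/5 -3/5 -6; 0 0 1]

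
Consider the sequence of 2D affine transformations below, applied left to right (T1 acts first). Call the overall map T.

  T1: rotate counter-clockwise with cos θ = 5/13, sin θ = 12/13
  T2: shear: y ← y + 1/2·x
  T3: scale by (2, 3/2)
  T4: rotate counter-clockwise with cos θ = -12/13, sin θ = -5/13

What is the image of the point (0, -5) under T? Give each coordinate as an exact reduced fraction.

T(p) = (-2805/338, -690/169)

T1 rotate counter-clockwise with cos θ = 5/13, sin θ = 12/13: (0, -5) → (60/13, -25/13)
T2 shear: y ← y + 1/2·x: (60/13, -25/13) → (60/13, 5/13)
T3 scale by (2, 3/2): (60/13, 5/13) → (120/13, 15/26)
T4 rotate counter-clockwise with cos θ = -12/13, sin θ = -5/13: (120/13, 15/26) → (-2805/338, -690/169)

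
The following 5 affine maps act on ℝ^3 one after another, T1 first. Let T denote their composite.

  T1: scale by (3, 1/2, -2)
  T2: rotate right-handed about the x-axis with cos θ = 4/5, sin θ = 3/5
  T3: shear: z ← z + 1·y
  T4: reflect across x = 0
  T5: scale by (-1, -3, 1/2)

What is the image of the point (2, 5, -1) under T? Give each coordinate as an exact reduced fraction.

T(p) = (6, -12/5, 39/20)

T1 scale by (3, 1/2, -2): (2, 5, -1) → (6, 5/2, 2)
T2 rotate right-handed about the x-axis with cos θ = 4/5, sin θ = 3/5: (6, 5/2, 2) → (6, 4/5, 31/10)
T3 shear: z ← z + 1·y: (6, 4/5, 31/10) → (6, 4/5, 39/10)
T4 reflect across x = 0: (6, 4/5, 39/10) → (-6, 4/5, 39/10)
T5 scale by (-1, -3, 1/2): (-6, 4/5, 39/10) → (6, -12/5, 39/20)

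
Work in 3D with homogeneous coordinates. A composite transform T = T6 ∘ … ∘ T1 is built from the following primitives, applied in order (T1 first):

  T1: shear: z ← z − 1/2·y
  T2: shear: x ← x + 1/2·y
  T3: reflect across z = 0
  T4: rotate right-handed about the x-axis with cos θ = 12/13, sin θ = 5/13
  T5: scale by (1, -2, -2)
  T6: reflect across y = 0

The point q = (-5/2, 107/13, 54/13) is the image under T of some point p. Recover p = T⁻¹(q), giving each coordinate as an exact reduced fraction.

T1 = [1 0 0 0; 0 1 0 0; 0 -1/2 1 0; 0 0 0 1]
T2·T1 = [1 1/2 0 0; 0 1 0 0; 0 -1/2 1 0; 0 0 0 1]
T3·…·T1 = [1 1/2 0 0; 0 1 0 0; 0 1/2 -1 0; 0 0 0 1]
T4·…·T1 = [1 1/2 0 0; 0 19/26 5/13 0; 0 11/13 -12/13 0; 0 0 0 1]
T5·…·T1 = [1 1/2 0 0; 0 -19/13 -10/13 0; 0 -22/13 24/13 0; 0 0 0 1]
T6·…·T1 = [1 1/2 0 0; 0 19/13 10/13 0; 0 -22/13 24/13 0; 0 0 0 1]
det M = 4; M⁻¹ = [1 -3/13 5/52 0; 0 6/13 -5/26 0; 0 11/26 19/52 0; 0 0 0 1]
M⁻¹ · (-5/2, 107/13, 54/13)ᵀ = (-4, 3, 5)ᵀ

p = (-4, 3, 5)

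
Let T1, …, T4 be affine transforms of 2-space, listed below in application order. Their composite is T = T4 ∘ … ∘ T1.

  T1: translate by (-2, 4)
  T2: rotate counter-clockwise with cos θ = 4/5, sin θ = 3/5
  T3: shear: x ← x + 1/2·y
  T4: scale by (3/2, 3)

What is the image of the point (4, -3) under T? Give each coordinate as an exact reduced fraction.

T(p) = (3, 6)

T1 translate by (-2, 4): (4, -3) → (2, 1)
T2 rotate counter-clockwise with cos θ = 4/5, sin θ = 3/5: (2, 1) → (1, 2)
T3 shear: x ← x + 1/2·y: (1, 2) → (2, 2)
T4 scale by (3/2, 3): (2, 2) → (3, 6)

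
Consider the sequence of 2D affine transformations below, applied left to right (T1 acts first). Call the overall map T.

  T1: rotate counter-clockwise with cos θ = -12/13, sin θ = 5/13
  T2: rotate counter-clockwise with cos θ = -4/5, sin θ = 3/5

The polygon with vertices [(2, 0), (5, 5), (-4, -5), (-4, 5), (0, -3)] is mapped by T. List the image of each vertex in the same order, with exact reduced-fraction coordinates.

T1 rotate counter-clockwise with cos θ = -12/13, sin θ = 5/13: (2, 0) → (-24/13, 10/13); (5, 5) → (-85/13, -35/13); (-4, -5) → (73/13, 40/13); (-4, 5) → (23/13, -80/13); (0, -3) → (15/13, 36/13)
T2 rotate counter-clockwise with cos θ = -4/5, sin θ = 3/5: (-24/13, 10/13) → (66/65, -112/65); (-85/13, -35/13) → (89/13, -23/13); (73/13, 40/13) → (-412/65, 59/65); (23/13, -80/13) → (148/65, 389/65); (15/13, 36/13) → (-168/65, -99/65)

image vertices: (66/65, -112/65), (89/13, -23/13), (-412/65, 59/65), (148/65, 389/65), (-168/65, -99/65)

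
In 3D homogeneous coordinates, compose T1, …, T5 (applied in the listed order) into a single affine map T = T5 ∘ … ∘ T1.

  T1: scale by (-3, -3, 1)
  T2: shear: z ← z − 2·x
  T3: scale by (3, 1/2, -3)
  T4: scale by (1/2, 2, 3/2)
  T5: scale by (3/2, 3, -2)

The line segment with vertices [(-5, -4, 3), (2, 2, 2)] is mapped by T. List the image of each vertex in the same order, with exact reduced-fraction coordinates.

T1 scale by (-3, -3, 1): (-5, -4, 3) → (15, 12, 3); (2, 2, 2) → (-6, -6, 2)
T2 shear: z ← z − 2·x: (15, 12, 3) → (15, 12, -27); (-6, -6, 2) → (-6, -6, 14)
T3 scale by (3, 1/2, -3): (15, 12, -27) → (45, 6, 81); (-6, -6, 14) → (-18, -3, -42)
T4 scale by (1/2, 2, 3/2): (45, 6, 81) → (45/2, 12, 243/2); (-18, -3, -42) → (-9, -6, -63)
T5 scale by (3/2, 3, -2): (45/2, 12, 243/2) → (135/4, 36, -243); (-9, -6, -63) → (-27/2, -18, 126)

image vertices: (135/4, 36, -243), (-27/2, -18, 126)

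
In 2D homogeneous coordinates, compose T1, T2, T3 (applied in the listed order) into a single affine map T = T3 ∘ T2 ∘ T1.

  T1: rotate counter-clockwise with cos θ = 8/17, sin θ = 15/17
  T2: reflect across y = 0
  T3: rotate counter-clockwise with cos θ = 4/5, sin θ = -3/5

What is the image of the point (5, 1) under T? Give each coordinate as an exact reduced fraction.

T(p) = (-149/85, -407/85)

T1 rotate counter-clockwise with cos θ = 8/17, sin θ = 15/17: (5, 1) → (25/17, 83/17)
T2 reflect across y = 0: (25/17, 83/17) → (25/17, -83/17)
T3 rotate counter-clockwise with cos θ = 4/5, sin θ = -3/5: (25/17, -83/17) → (-149/85, -407/85)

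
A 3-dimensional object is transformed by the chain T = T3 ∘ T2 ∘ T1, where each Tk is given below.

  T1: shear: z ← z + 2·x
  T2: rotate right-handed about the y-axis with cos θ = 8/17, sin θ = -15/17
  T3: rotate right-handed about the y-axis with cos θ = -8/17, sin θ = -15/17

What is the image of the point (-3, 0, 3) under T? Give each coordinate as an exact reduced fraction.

T1 shear: z ← z + 2·x: (-3, 0, 3) → (-3, 0, -3)
T2 rotate right-handed about the y-axis with cos θ = 8/17, sin θ = -15/17: (-3, 0, -3) → (21/17, 0, -69/17)
T3 rotate right-handed about the y-axis with cos θ = -8/17, sin θ = -15/17: (21/17, 0, -69/17) → (3, 0, 3)

T(p) = (3, 0, 3)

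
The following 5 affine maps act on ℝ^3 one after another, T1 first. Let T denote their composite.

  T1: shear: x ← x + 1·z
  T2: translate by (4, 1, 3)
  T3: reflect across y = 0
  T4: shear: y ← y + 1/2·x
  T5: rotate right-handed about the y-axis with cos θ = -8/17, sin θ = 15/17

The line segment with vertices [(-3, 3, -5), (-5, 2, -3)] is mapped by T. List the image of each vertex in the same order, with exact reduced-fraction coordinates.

image vertices: (2/17, -6, 76/17), (32/17, -5, 60/17)

T1 shear: x ← x + 1·z: (-3, 3, -5) → (-8, 3, -5); (-5, 2, -3) → (-8, 2, -3)
T2 translate by (4, 1, 3): (-8, 3, -5) → (-4, 4, -2); (-8, 2, -3) → (-4, 3, 0)
T3 reflect across y = 0: (-4, 4, -2) → (-4, -4, -2); (-4, 3, 0) → (-4, -3, 0)
T4 shear: y ← y + 1/2·x: (-4, -4, -2) → (-4, -6, -2); (-4, -3, 0) → (-4, -5, 0)
T5 rotate right-handed about the y-axis with cos θ = -8/17, sin θ = 15/17: (-4, -6, -2) → (2/17, -6, 76/17); (-4, -5, 0) → (32/17, -5, 60/17)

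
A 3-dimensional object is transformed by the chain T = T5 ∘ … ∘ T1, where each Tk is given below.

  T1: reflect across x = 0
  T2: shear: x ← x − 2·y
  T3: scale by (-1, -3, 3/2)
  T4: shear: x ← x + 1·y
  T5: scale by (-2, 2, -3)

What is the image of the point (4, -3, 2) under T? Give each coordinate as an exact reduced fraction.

T(p) = (-14, 18, -9)

T1 reflect across x = 0: (4, -3, 2) → (-4, -3, 2)
T2 shear: x ← x − 2·y: (-4, -3, 2) → (2, -3, 2)
T3 scale by (-1, -3, 3/2): (2, -3, 2) → (-2, 9, 3)
T4 shear: x ← x + 1·y: (-2, 9, 3) → (7, 9, 3)
T5 scale by (-2, 2, -3): (7, 9, 3) → (-14, 18, -9)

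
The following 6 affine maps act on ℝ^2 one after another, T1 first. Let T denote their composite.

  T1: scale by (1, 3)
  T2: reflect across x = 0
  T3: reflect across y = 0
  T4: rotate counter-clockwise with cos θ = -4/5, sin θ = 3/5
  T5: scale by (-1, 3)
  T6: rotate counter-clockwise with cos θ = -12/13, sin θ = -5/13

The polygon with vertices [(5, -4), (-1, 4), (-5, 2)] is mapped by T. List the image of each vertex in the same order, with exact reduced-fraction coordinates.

image vertices: (-1137/65, 2188/65), (1149/65, -1676/65), (561/65, -1414/65)

T1 scale by (1, 3): (5, -4) → (5, -12); (-1, 4) → (-1, 12); (-5, 2) → (-5, 6)
T2 reflect across x = 0: (5, -12) → (-5, -12); (-1, 12) → (1, 12); (-5, 6) → (5, 6)
T3 reflect across y = 0: (-5, -12) → (-5, 12); (1, 12) → (1, -12); (5, 6) → (5, -6)
T4 rotate counter-clockwise with cos θ = -4/5, sin θ = 3/5: (-5, 12) → (-16/5, -63/5); (1, -12) → (32/5, 51/5); (5, -6) → (-2/5, 39/5)
T5 scale by (-1, 3): (-16/5, -63/5) → (16/5, -189/5); (32/5, 51/5) → (-32/5, 153/5); (-2/5, 39/5) → (2/5, 117/5)
T6 rotate counter-clockwise with cos θ = -12/13, sin θ = -5/13: (16/5, -189/5) → (-1137/65, 2188/65); (-32/5, 153/5) → (1149/65, -1676/65); (2/5, 117/5) → (561/65, -1414/65)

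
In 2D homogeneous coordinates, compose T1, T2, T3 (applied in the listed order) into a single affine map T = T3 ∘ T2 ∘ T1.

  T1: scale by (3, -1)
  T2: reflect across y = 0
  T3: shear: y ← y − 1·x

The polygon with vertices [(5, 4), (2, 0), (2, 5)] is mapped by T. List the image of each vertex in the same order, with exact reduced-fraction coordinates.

image vertices: (15, -11), (6, -6), (6, -1)

T1 scale by (3, -1): (5, 4) → (15, -4); (2, 0) → (6, 0); (2, 5) → (6, -5)
T2 reflect across y = 0: (15, -4) → (15, 4); (6, 0) → (6, 0); (6, -5) → (6, 5)
T3 shear: y ← y − 1·x: (15, 4) → (15, -11); (6, 0) → (6, -6); (6, 5) → (6, -1)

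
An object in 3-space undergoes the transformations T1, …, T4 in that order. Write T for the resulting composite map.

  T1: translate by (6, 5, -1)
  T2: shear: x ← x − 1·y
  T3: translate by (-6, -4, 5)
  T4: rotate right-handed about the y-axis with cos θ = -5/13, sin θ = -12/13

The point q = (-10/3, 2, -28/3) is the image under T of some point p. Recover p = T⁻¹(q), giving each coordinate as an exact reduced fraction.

T1 = [1 0 0 6; 0 1 0 5; 0 0 1 -1; 0 0 0 1]
T2·T1 = [1 -1 0 1; 0 1 0 5; 0 0 1 -1; 0 0 0 1]
T3·…·T1 = [1 -1 0 -5; 0 1 0 1; 0 0 1 4; 0 0 0 1]
T4·…·T1 = [-5/13 5/13 -12/13 -23/13; 0 1 0 1; 12/13 -12/13 -5/13 -80/13; 0 0 0 1]
det M = 1; M⁻¹ = [-5/13 1 12/13 4; 0 1 0 -1; -12/13 0 -5/13 -4; 0 0 0 1]
M⁻¹ · (-10/3, 2, -28/3)ᵀ = (-4/3, 1, 8/3)ᵀ

p = (-4/3, 1, 8/3)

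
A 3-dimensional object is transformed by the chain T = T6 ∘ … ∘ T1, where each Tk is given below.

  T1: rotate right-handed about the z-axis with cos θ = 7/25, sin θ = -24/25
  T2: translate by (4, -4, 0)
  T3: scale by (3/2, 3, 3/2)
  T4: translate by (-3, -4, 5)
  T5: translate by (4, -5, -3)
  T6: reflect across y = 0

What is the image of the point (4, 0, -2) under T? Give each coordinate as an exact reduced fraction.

T(p) = (217/25, 813/25, -1)

T1 rotate right-handed about the z-axis with cos θ = 7/25, sin θ = -24/25: (4, 0, -2) → (28/25, -96/25, -2)
T2 translate by (4, -4, 0): (28/25, -96/25, -2) → (128/25, -196/25, -2)
T3 scale by (3/2, 3, 3/2): (128/25, -196/25, -2) → (192/25, -588/25, -3)
T4 translate by (-3, -4, 5): (192/25, -588/25, -3) → (117/25, -688/25, 2)
T5 translate by (4, -5, -3): (117/25, -688/25, 2) → (217/25, -813/25, -1)
T6 reflect across y = 0: (217/25, -813/25, -1) → (217/25, 813/25, -1)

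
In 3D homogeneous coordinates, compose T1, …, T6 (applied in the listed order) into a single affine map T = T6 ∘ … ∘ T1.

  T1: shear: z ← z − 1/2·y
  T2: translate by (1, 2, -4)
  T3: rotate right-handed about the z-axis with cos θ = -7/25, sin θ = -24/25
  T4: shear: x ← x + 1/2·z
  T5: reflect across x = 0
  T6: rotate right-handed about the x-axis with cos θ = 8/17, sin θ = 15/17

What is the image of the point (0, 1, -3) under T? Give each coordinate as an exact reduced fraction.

T(p) = (23/20, 981/170, -87/17)

T1 shear: z ← z − 1/2·y: (0, 1, -3) → (0, 1, -7/2)
T2 translate by (1, 2, -4): (0, 1, -7/2) → (1, 3, -15/2)
T3 rotate right-handed about the z-axis with cos θ = -7/25, sin θ = -24/25: (1, 3, -15/2) → (13/5, -9/5, -15/2)
T4 shear: x ← x + 1/2·z: (13/5, -9/5, -15/2) → (-23/20, -9/5, -15/2)
T5 reflect across x = 0: (-23/20, -9/5, -15/2) → (23/20, -9/5, -15/2)
T6 rotate right-handed about the x-axis with cos θ = 8/17, sin θ = 15/17: (23/20, -9/5, -15/2) → (23/20, 981/170, -87/17)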